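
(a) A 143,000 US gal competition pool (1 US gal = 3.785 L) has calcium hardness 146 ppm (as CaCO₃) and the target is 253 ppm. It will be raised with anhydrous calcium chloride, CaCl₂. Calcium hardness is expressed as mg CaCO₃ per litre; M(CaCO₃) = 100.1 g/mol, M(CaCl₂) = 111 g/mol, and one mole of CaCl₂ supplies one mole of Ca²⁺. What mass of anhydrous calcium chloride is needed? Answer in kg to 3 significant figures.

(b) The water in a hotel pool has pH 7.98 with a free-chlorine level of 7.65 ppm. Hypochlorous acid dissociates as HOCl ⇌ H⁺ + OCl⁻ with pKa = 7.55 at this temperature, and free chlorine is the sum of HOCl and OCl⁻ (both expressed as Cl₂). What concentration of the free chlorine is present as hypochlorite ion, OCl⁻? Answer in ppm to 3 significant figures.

(a) Volume: 143,000 US gal × 3.785 L/gal = 541,255 L.
(a) Hardness to add: (253 − 146) = 107 mg/L as CaCO₃ × 541,255 L = 57,910 g as CaCO₃.
(a) Moles of Ca²⁺ (1 mol Ca²⁺ ≡ 1 mol CaCO₃): 57,910 / 100.1 g/mol = 578.6 mol.
(a) Mass of CaCl₂: 578.6 × 111 = 64,220 g.

(b) [OCl⁻]/[HOCl] = 10^(pH − pKa) = 10^(7.98 − 7.55) = 10^0.43 = 2.692.
(b) Fraction as HOCl = 1 / (1 + 2.692) = 0.2709.
(b) OCl⁻ = (1 − 0.2709) × 7.65 ppm = 5.578 ppm.

(a) 64.2 kg; (b) 5.58 ppm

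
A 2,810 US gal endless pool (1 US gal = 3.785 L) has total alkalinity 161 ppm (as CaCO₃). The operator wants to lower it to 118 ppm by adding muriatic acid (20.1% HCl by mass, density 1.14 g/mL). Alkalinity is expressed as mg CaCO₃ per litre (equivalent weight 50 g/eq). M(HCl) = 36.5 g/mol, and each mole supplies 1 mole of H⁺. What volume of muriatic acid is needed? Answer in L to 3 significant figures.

Volume: 2,810 US gal × 3.785 L/gal = 10,636 L.
Alkalinity to neutralize: (161 − 118) = 43 mg/L as CaCO₃ × 10,636 L = 457.3 g as CaCO₃.
Equivalents of H⁺ required: 457.3 ÷ 50 g/eq = 9.147 eq = 9.147 mol HCl.
Mass of HCl: 9.147 × 36.5 = 333.9 g.
Mass of 20.1% solution: 333.9 / 0.201 = 1661 g.
Volume: 1661 g ÷ 1.14 g/mL = 1457 mL.

1.46 L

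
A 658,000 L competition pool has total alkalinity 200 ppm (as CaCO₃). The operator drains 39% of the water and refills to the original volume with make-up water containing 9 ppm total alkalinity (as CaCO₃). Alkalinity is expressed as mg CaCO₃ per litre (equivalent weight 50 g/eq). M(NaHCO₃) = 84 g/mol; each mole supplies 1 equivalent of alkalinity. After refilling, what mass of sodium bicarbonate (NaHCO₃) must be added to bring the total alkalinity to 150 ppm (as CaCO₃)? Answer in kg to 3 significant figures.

27.1 kg

After draining 39% and refilling: 200 × 0.61 + 9 × 0.39 = 125.51 ppm.
Deficit to target: 150 − 125.51 = 24.49 mg/L.
As CaCO₃: 24.49 mg/L × 658,000 L = 16,110 g; ÷ 50 g/eq ÷ 1 = 322.3 mol NaHCO₃.
Mass: 322.3 × 84 = 27,070 g.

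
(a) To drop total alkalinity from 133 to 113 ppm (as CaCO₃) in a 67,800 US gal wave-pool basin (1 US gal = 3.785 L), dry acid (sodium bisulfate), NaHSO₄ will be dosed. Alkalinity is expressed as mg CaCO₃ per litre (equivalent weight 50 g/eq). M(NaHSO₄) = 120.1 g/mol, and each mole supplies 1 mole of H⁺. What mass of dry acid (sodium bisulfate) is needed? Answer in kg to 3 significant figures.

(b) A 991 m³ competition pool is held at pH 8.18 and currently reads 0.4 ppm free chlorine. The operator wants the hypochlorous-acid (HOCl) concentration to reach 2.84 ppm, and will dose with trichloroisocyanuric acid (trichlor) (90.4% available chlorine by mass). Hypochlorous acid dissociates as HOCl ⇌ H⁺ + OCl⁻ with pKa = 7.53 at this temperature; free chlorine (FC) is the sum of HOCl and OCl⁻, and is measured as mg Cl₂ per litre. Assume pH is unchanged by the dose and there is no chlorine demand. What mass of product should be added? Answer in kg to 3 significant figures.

(a) Volume: 67,800 US gal × 3.785 L/gal = 256,623 L.
(a) Alkalinity to neutralize: (133 − 113) = 20 mg/L as CaCO₃ × 256,623 L = 5132 g as CaCO₃.
(a) Equivalents of H⁺ required: 5132 ÷ 50 g/eq = 102.6 eq = 102.6 mol NaHSO₄.
(a) Mass of NaHSO₄: 102.6 × 120.1 = 12,330 g.

(b) Volume: 991 m³ = 991,000 L.
(b) [OCl⁻]/[HOCl] = 10^(pH − pKa) = 10^(8.18 − 7.53) = 4.467; fraction as HOCl = 1/(1 + 4.467) = 0.1829.
(b) Free chlorine required for 2.84 ppm HOCl: 2.84 / 0.1829 = 15.53 ppm.
(b) FC to add: 15.53 − 0.4 = 15.13 mg/L as Cl₂.
(b) Cl₂ equivalent: 15.13 mg/L × 991,000 L = 14,990 g.
(b) Product at 90.4% available Cl: 14,990 / 0.904 = 16,580 g.

(a) 12.3 kg; (b) 16.6 kg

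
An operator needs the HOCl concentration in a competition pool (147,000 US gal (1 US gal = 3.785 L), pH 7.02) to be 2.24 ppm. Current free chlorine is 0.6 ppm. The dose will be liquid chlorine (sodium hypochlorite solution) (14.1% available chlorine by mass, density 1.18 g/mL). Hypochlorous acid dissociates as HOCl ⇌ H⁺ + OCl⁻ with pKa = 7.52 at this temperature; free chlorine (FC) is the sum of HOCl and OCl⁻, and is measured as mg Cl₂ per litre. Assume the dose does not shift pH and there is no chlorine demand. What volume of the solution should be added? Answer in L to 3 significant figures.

7.85 L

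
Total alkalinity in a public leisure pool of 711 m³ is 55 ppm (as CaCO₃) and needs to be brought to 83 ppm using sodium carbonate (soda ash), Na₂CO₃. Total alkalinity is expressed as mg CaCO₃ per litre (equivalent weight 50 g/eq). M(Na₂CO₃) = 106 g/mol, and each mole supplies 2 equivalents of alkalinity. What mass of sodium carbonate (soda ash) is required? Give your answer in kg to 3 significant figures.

Volume: 711 m³ = 711,000 L.
Alkalinity to add: (83 − 55) = 28 mg/L as CaCO₃ × 711,000 L = 19,910 g as CaCO₃.
Equivalents: 19,910 g ÷ 50 g/eq = 398.2 eq.
Each mole of Na₂CO₃ supplies 2 eq, so 398.2 / 2 = 199.1 mol.
Mass: 199.1 mol × 106 g/mol = 21,100 g.

21.1 kg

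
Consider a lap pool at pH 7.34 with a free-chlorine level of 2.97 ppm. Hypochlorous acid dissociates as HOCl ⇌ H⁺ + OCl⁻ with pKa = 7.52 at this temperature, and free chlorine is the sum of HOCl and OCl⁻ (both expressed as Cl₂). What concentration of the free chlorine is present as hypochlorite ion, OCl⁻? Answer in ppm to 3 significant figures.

1.18 ppm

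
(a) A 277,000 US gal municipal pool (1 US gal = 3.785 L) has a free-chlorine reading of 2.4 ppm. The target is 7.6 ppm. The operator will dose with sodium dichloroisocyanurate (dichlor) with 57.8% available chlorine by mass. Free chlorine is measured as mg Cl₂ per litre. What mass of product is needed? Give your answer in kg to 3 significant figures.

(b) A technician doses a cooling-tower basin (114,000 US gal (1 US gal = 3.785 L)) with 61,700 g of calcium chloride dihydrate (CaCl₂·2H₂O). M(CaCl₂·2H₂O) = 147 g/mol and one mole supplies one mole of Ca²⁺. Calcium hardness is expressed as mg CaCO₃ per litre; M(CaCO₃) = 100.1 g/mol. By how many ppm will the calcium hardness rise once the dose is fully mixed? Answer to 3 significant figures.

(a) Volume: 277,000 US gal × 3.785 L/gal = 1,048,445 L.
(a) Chlorine deficit: 7.6 − 2.4 = 5.2 ppm = 5.2 mg/L as Cl₂.
(a) Cl₂ equivalent needed: 5.2 mg/L × 1,048,445 L = 5,452,000 mg = 5452 g.
(a) Product at 57.8% available chlorine: 5452 / 0.578 = 9432 g.

(b) Volume: 114,000 US gal × 3.785 L/gal = 431,490 L.
(b) Moles of Ca²⁺: 61,700 g ÷ 147 g/mol = 419.7 mol.
(b) As CaCO₃: 419.7 mol × 100.1 g/mol = 42,010 g.
(b) Rise: 42,010 g / 431,490 L × 1000 = 97.37 mg/L.

(a) 9.43 kg; (b) 97.4 ppm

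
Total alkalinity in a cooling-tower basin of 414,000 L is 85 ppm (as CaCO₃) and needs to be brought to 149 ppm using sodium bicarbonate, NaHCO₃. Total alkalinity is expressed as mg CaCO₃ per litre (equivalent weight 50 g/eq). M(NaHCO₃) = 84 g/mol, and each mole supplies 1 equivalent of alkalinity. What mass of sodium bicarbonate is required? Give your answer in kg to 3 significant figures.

Alkalinity to add: (149 − 85) = 64 mg/L as CaCO₃ × 414,000 L = 26,500 g as CaCO₃.
Equivalents: 26,500 g ÷ 50 g/eq = 529.9 eq.
NaHCO₃ supplies 1 eq per mole → 529.9 mol.
Mass: 529.9 mol × 84 g/mol = 44,510 g.

44.5 kg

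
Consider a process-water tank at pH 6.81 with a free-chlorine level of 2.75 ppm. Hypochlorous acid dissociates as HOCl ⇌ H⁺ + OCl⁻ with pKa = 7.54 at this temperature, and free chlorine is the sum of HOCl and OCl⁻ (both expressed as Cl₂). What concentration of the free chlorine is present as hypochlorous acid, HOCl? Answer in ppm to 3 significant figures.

2.32 ppm

[OCl⁻]/[HOCl] = 10^(pH − pKa) = 10^(6.81 − 7.54) = 10^-0.73 = 0.1862.
Fraction as HOCl = 1 / (1 + 0.1862) = 0.843.
HOCl = 0.843 × 2.75 ppm = 2.318 ppm.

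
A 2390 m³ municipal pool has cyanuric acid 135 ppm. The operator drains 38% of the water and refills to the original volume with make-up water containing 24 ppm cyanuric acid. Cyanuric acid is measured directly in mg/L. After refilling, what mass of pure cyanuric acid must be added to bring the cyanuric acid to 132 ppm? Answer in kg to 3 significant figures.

Volume: 2390 m³ = 2,390,000 L.
After draining 38% and refilling: 135 × 0.62 + 24 × 0.38 = 92.82 ppm.
Deficit to target: 132 − 92.82 = 39.18 mg/L.
Mass: 39.18 mg/L × 2,390,000 L = 93,640 g cyanuric acid.

93.6 kg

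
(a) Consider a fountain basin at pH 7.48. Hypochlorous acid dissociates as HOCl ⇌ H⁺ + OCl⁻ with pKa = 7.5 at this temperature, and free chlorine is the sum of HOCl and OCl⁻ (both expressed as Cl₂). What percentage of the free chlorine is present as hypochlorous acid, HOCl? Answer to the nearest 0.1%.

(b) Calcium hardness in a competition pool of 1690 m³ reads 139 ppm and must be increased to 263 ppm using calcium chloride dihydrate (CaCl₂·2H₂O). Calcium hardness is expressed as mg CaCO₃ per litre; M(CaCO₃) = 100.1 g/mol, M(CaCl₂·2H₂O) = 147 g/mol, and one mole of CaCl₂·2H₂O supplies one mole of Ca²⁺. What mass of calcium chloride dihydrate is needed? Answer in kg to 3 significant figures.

(a) 51.2%; (b) 308 kg

(a) [OCl⁻]/[HOCl] = 10^(pH − pKa) = 10^(7.48 − 7.5) = 10^-0.02 = 0.955.
(a) Fraction as HOCl = 1 / (1 + 0.955) = 0.5115.

(b) Volume: 1690 m³ = 1,690,000 L.
(b) Hardness to add: (263 − 139) = 124 mg/L as CaCO₃ × 1,690,000 L = 209,600 g as CaCO₃.
(b) Moles of Ca²⁺ (1 mol Ca²⁺ ≡ 1 mol CaCO₃): 209,600 / 100.1 g/mol = 2094 mol.
(b) Mass of CaCl₂·2H₂O: 2094 × 147 = 307,700 g.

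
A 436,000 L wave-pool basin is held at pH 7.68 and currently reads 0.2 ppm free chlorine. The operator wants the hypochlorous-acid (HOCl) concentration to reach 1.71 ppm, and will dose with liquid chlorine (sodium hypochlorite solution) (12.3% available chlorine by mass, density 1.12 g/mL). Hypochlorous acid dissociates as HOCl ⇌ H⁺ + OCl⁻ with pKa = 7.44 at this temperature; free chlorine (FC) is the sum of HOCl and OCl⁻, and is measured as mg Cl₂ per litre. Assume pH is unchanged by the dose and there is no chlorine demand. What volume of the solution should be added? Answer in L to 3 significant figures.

14.2 L

[OCl⁻]/[HOCl] = 10^(pH − pKa) = 10^(7.68 − 7.44) = 1.738; fraction as HOCl = 1/(1 + 1.738) = 0.3653.
Free chlorine required for 1.71 ppm HOCl: 1.71 / 0.3653 = 4.682 ppm.
FC to add: 4.682 − 0.2 = 4.482 mg/L as Cl₂.
Cl₂ equivalent: 4.482 mg/L × 436,000 L = 1954 g.
Product at 12.3% available Cl: 1954 / 0.123 = 15,890 g.
Volume: 15,890 g ÷ 1.12 g/mL = 14,180 mL.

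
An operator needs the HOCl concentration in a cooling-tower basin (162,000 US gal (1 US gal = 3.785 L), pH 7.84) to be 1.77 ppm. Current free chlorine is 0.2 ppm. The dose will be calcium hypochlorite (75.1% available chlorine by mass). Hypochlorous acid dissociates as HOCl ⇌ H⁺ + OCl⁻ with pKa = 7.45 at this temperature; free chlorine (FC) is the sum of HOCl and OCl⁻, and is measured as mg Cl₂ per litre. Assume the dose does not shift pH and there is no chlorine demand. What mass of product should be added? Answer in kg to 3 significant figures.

4.83 kg

Volume: 162,000 US gal × 3.785 L/gal = 613,170 L.
[OCl⁻]/[HOCl] = 10^(pH − pKa) = 10^(7.84 − 7.45) = 2.455; fraction as HOCl = 1/(1 + 2.455) = 0.2895.
Free chlorine required for 1.77 ppm HOCl: 1.77 / 0.2895 = 6.115 ppm.
FC to add: 6.115 − 0.2 = 5.915 mg/L as Cl₂.
Cl₂ equivalent: 5.915 mg/L × 613,170 L = 3627 g.
Product at 75.1% available Cl: 3627 / 0.751 = 4829 g.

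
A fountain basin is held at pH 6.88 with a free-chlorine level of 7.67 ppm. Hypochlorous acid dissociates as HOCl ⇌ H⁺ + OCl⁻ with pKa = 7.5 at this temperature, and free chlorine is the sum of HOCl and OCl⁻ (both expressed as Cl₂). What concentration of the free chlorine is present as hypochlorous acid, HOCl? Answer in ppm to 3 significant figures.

[OCl⁻]/[HOCl] = 10^(pH − pKa) = 10^(6.88 − 7.5) = 10^-0.62 = 0.2399.
Fraction as HOCl = 1 / (1 + 0.2399) = 0.8065.
HOCl = 0.8065 × 7.67 ppm = 6.186 ppm.

6.19 ppm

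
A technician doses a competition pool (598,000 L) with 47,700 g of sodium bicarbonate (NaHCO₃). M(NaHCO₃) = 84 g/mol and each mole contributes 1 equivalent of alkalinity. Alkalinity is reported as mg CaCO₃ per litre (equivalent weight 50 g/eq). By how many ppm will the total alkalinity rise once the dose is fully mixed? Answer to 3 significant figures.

47.5 ppm

Moles of NaHCO₃: 47,700 g ÷ 84 g/mol = 567.9 mol → 567.9 eq of alkalinity.
As CaCO₃: 567.9 eq × 50 g/eq = 28,390 g.
Rise: 28,390 g / 598,000 L × 1000 = 47.48 mg/L.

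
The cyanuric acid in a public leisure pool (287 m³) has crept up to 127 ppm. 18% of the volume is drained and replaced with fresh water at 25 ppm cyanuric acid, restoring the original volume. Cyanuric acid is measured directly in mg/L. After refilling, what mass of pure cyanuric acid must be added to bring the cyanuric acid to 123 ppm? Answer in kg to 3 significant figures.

4.12 kg

Volume: 287 m³ = 287,000 L.
After draining 18% and refilling: 127 × 0.82 + 25 × 0.18 = 108.64 ppm.
Deficit to target: 123 − 108.64 = 14.36 mg/L.
Mass: 14.36 mg/L × 287,000 L = 4121 g cyanuric acid.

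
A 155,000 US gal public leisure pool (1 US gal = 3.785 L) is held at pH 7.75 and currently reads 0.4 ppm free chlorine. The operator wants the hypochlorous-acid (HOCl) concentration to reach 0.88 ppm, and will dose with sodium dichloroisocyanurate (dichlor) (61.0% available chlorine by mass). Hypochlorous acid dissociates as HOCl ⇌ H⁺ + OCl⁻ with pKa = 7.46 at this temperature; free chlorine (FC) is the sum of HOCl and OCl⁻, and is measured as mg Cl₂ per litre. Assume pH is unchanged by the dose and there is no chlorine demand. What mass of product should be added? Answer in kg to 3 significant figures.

Volume: 155,000 US gal × 3.785 L/gal = 586,675 L.
[OCl⁻]/[HOCl] = 10^(pH − pKa) = 10^(7.75 − 7.46) = 1.95; fraction as HOCl = 1/(1 + 1.95) = 0.339.
Free chlorine required for 0.88 ppm HOCl: 0.88 / 0.339 = 2.596 ppm.
FC to add: 2.596 − 0.4 = 2.196 mg/L as Cl₂.
Cl₂ equivalent: 2.196 mg/L × 586,675 L = 1288 g.
Product at 61.0% available Cl: 1288 / 0.61 = 2112 g.

2.11 kg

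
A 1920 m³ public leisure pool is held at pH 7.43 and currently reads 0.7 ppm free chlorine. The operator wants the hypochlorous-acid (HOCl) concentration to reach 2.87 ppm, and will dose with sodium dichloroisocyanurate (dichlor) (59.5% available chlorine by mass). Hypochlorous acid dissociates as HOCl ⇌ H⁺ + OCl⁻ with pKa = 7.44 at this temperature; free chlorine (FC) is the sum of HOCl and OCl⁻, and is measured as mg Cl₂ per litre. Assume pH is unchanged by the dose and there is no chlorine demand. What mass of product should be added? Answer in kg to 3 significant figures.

Volume: 1920 m³ = 1,920,000 L.
[OCl⁻]/[HOCl] = 10^(pH − pKa) = 10^(7.43 − 7.44) = 0.9772; fraction as HOCl = 1/(1 + 0.9772) = 0.5058.
Free chlorine required for 2.87 ppm HOCl: 2.87 / 0.5058 = 5.675 ppm.
FC to add: 5.675 − 0.7 = 4.975 mg/L as Cl₂.
Cl₂ equivalent: 4.975 mg/L × 1,920,000 L = 9551 g.
Product at 59.5% available Cl: 9551 / 0.595 = 16,050 g.

16.1 kg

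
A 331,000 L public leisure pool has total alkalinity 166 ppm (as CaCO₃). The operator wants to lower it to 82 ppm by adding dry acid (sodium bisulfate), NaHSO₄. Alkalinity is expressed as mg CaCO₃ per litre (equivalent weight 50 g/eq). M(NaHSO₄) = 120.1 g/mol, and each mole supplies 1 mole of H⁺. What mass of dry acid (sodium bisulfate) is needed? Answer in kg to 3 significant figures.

Alkalinity to neutralize: (166 − 82) = 84 mg/L as CaCO₃ × 331,000 L = 27,800 g as CaCO₃.
Equivalents of H⁺ required: 27,800 ÷ 50 g/eq = 556.1 eq = 556.1 mol NaHSO₄.
Mass of NaHSO₄: 556.1 × 120.1 = 66,790 g.

66.8 kg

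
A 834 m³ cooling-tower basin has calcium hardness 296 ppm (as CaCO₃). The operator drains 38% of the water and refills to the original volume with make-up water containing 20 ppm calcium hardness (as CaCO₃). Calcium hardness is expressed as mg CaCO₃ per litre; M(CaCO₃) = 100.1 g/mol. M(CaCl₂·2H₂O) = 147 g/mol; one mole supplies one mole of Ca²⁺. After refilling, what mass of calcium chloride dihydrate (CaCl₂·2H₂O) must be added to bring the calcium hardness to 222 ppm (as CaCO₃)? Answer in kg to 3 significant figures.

37.8 kg

Volume: 834 m³ = 834,000 L.
After draining 38% and refilling: 296 × 0.62 + 20 × 0.38 = 191.12 ppm.
Deficit to target: 222 − 191.12 = 30.88 mg/L.
As CaCO₃: 30.88 mg/L × 834,000 L = 25,750 g; ÷ 100.1 = 257.3 mol Ca²⁺.
Mass: 257.3 × 147 = 37,820 g.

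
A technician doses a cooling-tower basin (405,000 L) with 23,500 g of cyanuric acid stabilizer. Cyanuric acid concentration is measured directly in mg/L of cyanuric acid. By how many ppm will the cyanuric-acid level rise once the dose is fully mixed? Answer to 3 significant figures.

58.0 ppm

Rise: 23,500 g / 405,000 L × 1000 = 58.02 mg/L.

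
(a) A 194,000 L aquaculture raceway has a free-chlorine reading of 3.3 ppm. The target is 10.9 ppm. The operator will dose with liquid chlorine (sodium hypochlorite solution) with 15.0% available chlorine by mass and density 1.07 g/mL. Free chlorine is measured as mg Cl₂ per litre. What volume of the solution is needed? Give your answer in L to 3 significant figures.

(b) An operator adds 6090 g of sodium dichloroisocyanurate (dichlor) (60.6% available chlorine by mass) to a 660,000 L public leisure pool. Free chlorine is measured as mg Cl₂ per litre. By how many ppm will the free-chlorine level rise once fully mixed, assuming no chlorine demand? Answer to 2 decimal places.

(a) 9.19 L; (b) 5.59 ppm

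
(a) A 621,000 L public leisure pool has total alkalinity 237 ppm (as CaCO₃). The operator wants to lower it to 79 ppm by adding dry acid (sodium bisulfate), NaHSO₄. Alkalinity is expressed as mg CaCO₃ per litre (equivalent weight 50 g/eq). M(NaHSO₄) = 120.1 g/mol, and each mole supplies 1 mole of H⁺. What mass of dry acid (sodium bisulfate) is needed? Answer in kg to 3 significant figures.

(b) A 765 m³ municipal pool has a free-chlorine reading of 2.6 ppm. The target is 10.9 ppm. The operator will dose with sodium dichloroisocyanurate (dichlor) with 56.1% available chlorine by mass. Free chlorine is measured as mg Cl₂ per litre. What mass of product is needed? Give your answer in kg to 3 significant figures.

(a) 236 kg; (b) 11.3 kg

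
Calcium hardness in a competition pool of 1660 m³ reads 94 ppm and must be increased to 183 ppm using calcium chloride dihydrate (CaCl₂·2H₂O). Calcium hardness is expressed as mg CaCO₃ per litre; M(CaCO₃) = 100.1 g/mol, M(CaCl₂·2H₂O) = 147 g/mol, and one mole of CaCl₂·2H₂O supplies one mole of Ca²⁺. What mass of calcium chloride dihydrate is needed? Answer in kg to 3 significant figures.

Volume: 1660 m³ = 1,660,000 L.
Hardness to add: (183 − 94) = 89 mg/L as CaCO₃ × 1,660,000 L = 147,700 g as CaCO₃.
Moles of Ca²⁺ (1 mol Ca²⁺ ≡ 1 mol CaCO₃): 147,700 / 100.1 g/mol = 1476 mol.
Mass of CaCl₂·2H₂O: 1476 × 147 = 217,000 g.

217 kg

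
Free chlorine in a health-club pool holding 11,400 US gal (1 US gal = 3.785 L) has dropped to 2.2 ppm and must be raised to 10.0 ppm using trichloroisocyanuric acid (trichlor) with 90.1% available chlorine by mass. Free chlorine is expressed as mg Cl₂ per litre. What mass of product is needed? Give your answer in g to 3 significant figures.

374 g

Volume: 11,400 US gal × 3.785 L/gal = 43,149 L.
Chlorine deficit: 10.0 − 2.2 = 7.8 ppm = 7.8 mg/L as Cl₂.
Cl₂ equivalent needed: 7.8 mg/L × 43,149 L = 336,600 mg = 336.6 g.
Product at 90.1% available chlorine: 336.6 / 0.901 = 373.5 g.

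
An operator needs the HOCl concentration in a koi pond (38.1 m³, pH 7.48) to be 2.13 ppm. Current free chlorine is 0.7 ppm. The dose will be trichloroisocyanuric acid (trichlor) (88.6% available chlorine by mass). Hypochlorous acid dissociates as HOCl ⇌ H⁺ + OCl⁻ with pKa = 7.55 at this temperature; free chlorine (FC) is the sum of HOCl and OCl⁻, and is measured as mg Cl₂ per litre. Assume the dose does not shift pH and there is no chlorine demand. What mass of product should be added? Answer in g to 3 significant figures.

Volume: 38.1 m³ = 38,100 L.
[OCl⁻]/[HOCl] = 10^(pH − pKa) = 10^(7.48 − 7.55) = 0.8511; fraction as HOCl = 1/(1 + 0.8511) = 0.5402.
Free chlorine required for 2.13 ppm HOCl: 2.13 / 0.5402 = 3.943 ppm.
FC to add: 3.943 − 0.7 = 3.243 mg/L as Cl₂.
Cl₂ equivalent: 3.243 mg/L × 38,100 L = 123.6 g.
Product at 88.6% available Cl: 123.6 / 0.886 = 139.5 g.

139 g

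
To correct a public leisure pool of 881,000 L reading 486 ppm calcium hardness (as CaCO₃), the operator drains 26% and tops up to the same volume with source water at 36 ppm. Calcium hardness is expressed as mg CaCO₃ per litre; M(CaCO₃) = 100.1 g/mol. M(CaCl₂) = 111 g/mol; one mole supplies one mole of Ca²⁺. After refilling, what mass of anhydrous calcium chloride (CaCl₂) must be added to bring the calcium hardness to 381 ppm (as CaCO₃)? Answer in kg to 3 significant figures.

11.7 kg

After draining 26% and refilling: 486 × 0.74 + 36 × 0.26 = 369 ppm.
Deficit to target: 381 − 369 = 12 mg/L.
As CaCO₃: 12 mg/L × 881,000 L = 10,570 g; ÷ 100.1 = 105.6 mol Ca²⁺.
Mass: 105.6 × 111 = 11,720 g.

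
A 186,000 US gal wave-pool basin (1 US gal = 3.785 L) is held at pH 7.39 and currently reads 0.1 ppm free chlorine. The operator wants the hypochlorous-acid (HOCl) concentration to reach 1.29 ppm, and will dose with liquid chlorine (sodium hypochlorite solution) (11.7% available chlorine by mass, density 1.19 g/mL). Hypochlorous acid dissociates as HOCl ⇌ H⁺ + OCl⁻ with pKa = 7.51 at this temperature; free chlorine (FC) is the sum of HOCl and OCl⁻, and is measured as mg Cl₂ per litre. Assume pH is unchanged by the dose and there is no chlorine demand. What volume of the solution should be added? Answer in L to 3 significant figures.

11.0 L

Volume: 186,000 US gal × 3.785 L/gal = 704,010 L.
[OCl⁻]/[HOCl] = 10^(pH − pKa) = 10^(7.39 − 7.51) = 0.7586; fraction as HOCl = 1/(1 + 0.7586) = 0.5686.
Free chlorine required for 1.29 ppm HOCl: 1.29 / 0.5686 = 2.269 ppm.
FC to add: 2.269 − 0.1 = 2.169 mg/L as Cl₂.
Cl₂ equivalent: 2.169 mg/L × 704,010 L = 1527 g.
Product at 11.7% available Cl: 1527 / 0.117 = 13,050 g.
Volume: 13,050 g ÷ 1.19 g/mL = 10,970 mL.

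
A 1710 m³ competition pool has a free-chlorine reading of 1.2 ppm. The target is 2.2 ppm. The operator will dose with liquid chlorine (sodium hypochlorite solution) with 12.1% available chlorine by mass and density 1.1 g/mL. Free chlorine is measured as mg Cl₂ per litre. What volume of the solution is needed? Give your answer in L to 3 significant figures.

Volume: 1710 m³ = 1,710,000 L.
Chlorine deficit: 2.2 − 1.2 = 1 ppm = 1 mg/L as Cl₂.
Cl₂ equivalent needed: 1 mg/L × 1,710,000 L = 1,710,000 mg = 1710 g.
Product at 12.1% available chlorine: 1710 / 0.121 = 14,130 g.
Volume at density 1.1 g/mL: 14,130 g ÷ 1.1 g/mL = 12,850 mL.

12.8 L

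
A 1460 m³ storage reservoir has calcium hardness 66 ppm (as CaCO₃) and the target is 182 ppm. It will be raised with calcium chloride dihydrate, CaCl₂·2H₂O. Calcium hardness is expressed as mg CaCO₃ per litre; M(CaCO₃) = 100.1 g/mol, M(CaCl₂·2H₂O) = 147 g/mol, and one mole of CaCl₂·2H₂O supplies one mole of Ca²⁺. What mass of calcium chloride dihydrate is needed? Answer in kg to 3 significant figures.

249 kg

Volume: 1460 m³ = 1,460,000 L.
Hardness to add: (182 − 66) = 116 mg/L as CaCO₃ × 1,460,000 L = 169,400 g as CaCO₃.
Moles of Ca²⁺ (1 mol Ca²⁺ ≡ 1 mol CaCO₃): 169,400 / 100.1 g/mol = 1692 mol.
Mass of CaCl₂·2H₂O: 1692 × 147 = 248,700 g.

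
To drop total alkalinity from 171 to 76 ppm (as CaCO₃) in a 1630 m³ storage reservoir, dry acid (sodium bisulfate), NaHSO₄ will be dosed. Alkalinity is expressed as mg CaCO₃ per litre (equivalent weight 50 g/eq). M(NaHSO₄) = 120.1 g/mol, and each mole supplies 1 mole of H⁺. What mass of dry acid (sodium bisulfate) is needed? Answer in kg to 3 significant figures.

372 kg

Volume: 1630 m³ = 1,630,000 L.
Alkalinity to neutralize: (171 − 76) = 95 mg/L as CaCO₃ × 1,630,000 L = 154,800 g as CaCO₃.
Equivalents of H⁺ required: 154,800 ÷ 50 g/eq = 3097 eq = 3097 mol NaHSO₄.
Mass of NaHSO₄: 3097 × 120.1 = 371,900 g.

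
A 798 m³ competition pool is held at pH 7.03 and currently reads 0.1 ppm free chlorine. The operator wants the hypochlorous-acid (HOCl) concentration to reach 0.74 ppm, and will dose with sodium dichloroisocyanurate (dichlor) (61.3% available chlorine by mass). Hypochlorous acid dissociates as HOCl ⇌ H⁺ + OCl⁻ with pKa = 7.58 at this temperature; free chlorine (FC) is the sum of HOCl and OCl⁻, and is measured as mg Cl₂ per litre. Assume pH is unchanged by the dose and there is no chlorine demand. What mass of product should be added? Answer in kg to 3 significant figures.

Volume: 798 m³ = 798,000 L.
[OCl⁻]/[HOCl] = 10^(pH − pKa) = 10^(7.03 − 7.58) = 0.2818; fraction as HOCl = 1/(1 + 0.2818) = 0.7801.
Free chlorine required for 0.74 ppm HOCl: 0.74 / 0.7801 = 0.9486 ppm.
FC to add: 0.9486 − 0.1 = 0.8486 mg/L as Cl₂.
Cl₂ equivalent: 0.8486 mg/L × 798,000 L = 677.2 g.
Product at 61.3% available Cl: 677.2 / 0.613 = 1105 g.

1.10 kg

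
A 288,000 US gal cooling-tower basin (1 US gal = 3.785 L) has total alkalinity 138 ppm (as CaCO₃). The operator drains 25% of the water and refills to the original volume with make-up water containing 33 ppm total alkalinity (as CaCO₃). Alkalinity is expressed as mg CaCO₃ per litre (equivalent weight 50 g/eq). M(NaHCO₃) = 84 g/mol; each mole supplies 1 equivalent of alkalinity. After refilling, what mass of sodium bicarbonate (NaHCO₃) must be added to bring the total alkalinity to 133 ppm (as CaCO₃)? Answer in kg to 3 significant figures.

Volume: 288,000 US gal × 3.785 L/gal = 1,090,080 L.
After draining 25% and refilling: 138 × 0.75 + 33 × 0.25 = 111.75 ppm.
Deficit to target: 133 − 111.75 = 21.25 mg/L.
As CaCO₃: 21.25 mg/L × 1,090,080 L = 23,160 g; ÷ 50 g/eq ÷ 1 = 463.3 mol NaHCO₃.
Mass: 463.3 × 84 = 38,920 g.

38.9 kg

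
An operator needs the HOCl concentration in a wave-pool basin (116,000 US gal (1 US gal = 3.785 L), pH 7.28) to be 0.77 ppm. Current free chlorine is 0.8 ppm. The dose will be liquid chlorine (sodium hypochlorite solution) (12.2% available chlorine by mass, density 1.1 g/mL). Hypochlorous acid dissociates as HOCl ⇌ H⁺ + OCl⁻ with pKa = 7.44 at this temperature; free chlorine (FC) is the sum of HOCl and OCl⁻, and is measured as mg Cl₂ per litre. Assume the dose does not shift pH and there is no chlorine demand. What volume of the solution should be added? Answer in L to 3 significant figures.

Volume: 116,000 US gal × 3.785 L/gal = 439,060 L.
[OCl⁻]/[HOCl] = 10^(pH − pKa) = 10^(7.28 − 7.44) = 0.6918; fraction as HOCl = 1/(1 + 0.6918) = 0.5911.
Free chlorine required for 0.77 ppm HOCl: 0.77 / 0.5911 = 1.303 ppm.
FC to add: 1.303 − 0.8 = 0.5027 mg/L as Cl₂.
Cl₂ equivalent: 0.5027 mg/L × 439,060 L = 220.7 g.
Product at 12.2% available Cl: 220.7 / 0.122 = 1809 g.
Volume: 1809 g ÷ 1.1 g/mL = 1645 mL.

1.64 L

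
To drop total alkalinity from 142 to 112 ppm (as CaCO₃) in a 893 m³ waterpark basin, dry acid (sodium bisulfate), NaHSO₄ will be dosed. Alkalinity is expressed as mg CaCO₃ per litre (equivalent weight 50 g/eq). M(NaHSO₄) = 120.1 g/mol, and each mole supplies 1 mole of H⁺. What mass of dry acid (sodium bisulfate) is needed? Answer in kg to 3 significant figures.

64.3 kg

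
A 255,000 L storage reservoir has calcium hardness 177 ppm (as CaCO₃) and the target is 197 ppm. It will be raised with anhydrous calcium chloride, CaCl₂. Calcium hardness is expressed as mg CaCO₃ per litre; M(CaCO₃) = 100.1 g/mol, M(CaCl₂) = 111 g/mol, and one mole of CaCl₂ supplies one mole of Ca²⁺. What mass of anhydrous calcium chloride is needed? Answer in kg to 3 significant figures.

5.66 kg

Hardness to add: (197 − 177) = 20 mg/L as CaCO₃ × 255,000 L = 5100 g as CaCO₃.
Moles of Ca²⁺ (1 mol Ca²⁺ ≡ 1 mol CaCO₃): 5100 / 100.1 g/mol = 50.95 mol.
Mass of CaCl₂: 50.95 × 111 = 5655 g.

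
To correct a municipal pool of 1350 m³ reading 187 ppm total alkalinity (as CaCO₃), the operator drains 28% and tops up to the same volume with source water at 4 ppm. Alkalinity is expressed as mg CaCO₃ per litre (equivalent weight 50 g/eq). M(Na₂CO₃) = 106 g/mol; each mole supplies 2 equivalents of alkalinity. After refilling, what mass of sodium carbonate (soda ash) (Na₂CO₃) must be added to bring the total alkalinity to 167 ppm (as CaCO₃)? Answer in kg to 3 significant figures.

Volume: 1350 m³ = 1,350,000 L.
After draining 28% and refilling: 187 × 0.72 + 4 × 0.28 = 135.76 ppm.
Deficit to target: 167 − 135.76 = 31.24 mg/L.
As CaCO₃: 31.24 mg/L × 1,350,000 L = 42,170 g; ÷ 50 g/eq ÷ 2 = 421.7 mol Na₂CO₃.
Mass: 421.7 × 106 = 44,700 g.

44.7 kg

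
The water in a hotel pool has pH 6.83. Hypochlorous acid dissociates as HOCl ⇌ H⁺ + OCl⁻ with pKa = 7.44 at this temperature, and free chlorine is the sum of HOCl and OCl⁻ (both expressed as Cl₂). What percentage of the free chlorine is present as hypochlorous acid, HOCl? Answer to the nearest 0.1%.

80.3%

[OCl⁻]/[HOCl] = 10^(pH − pKa) = 10^(6.83 − 7.44) = 10^-0.61 = 0.2455.
Fraction as HOCl = 1 / (1 + 0.2455) = 0.8029.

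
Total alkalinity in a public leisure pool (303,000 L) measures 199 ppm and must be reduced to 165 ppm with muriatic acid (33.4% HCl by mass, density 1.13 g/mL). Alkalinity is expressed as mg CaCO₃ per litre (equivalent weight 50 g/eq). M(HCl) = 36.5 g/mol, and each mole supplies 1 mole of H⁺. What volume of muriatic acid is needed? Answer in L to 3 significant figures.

Alkalinity to neutralize: (199 − 165) = 34 mg/L as CaCO₃ × 303,000 L = 10,300 g as CaCO₃.
Equivalents of H⁺ required: 10,300 ÷ 50 g/eq = 206 eq = 206 mol HCl.
Mass of HCl: 206 × 36.5 = 7520 g.
Mass of 33.4% solution: 7520 / 0.334 = 22,520 g.
Volume: 22,520 g ÷ 1.13 g/mL = 19,930 mL.

19.9 L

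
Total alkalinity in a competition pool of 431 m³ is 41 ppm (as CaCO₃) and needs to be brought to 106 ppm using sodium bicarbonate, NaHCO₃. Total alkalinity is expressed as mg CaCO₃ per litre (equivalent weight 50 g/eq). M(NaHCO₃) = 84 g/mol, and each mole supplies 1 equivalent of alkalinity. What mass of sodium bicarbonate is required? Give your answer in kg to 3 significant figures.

47.1 kg

Volume: 431 m³ = 431,000 L.
Alkalinity to add: (106 − 41) = 65 mg/L as CaCO₃ × 431,000 L = 28,020 g as CaCO₃.
Equivalents: 28,020 g ÷ 50 g/eq = 560.3 eq.
NaHCO₃ supplies 1 eq per mole → 560.3 mol.
Mass: 560.3 mol × 84 g/mol = 47,070 g.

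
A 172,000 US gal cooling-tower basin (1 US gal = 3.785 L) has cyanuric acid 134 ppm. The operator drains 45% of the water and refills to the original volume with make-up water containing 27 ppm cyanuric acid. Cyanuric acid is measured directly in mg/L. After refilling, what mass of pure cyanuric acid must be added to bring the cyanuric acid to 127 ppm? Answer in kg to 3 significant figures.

Volume: 172,000 US gal × 3.785 L/gal = 651,020 L.
After draining 45% and refilling: 134 × 0.55 + 27 × 0.45 = 85.85 ppm.
Deficit to target: 127 − 85.85 = 41.15 mg/L.
Mass: 41.15 mg/L × 651,020 L = 26,790 g cyanuric acid.

26.8 kg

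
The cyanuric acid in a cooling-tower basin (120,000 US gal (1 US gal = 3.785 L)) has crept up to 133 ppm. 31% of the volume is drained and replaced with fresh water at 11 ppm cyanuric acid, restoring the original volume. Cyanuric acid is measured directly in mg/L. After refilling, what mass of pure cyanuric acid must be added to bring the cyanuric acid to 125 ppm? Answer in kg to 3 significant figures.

13.5 kg

Volume: 120,000 US gal × 3.785 L/gal = 454,200 L.
After draining 31% and refilling: 133 × 0.69 + 11 × 0.31 = 95.18 ppm.
Deficit to target: 125 − 95.18 = 29.82 mg/L.
Mass: 29.82 mg/L × 454,200 L = 13,540 g cyanuric acid.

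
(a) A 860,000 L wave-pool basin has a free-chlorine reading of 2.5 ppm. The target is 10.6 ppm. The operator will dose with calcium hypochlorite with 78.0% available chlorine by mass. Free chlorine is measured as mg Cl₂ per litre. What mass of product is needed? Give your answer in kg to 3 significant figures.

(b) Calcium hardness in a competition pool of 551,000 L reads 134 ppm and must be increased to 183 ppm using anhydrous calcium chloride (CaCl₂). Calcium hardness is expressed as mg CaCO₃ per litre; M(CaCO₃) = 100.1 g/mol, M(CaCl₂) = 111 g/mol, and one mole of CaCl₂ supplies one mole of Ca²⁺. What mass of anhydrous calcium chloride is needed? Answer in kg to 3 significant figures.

(a) Chlorine deficit: 10.6 − 2.5 = 8.1 ppm = 8.1 mg/L as Cl₂.
(a) Cl₂ equivalent needed: 8.1 mg/L × 860,000 L = 6,966,000 mg = 6966 g.
(a) Product at 78.0% available chlorine: 6966 / 0.78 = 8931 g.

(b) Hardness to add: (183 − 134) = 49 mg/L as CaCO₃ × 551,000 L = 27,000 g as CaCO₃.
(b) Moles of Ca²⁺ (1 mol Ca²⁺ ≡ 1 mol CaCO₃): 27,000 / 100.1 g/mol = 269.7 mol.
(b) Mass of CaCl₂: 269.7 × 111 = 29,940 g.

(a) 8.93 kg; (b) 29.9 kg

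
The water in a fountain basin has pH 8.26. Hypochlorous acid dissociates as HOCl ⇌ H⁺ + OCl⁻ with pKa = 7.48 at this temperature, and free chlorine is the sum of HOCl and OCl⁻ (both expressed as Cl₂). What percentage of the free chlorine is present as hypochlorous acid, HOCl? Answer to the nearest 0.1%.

[OCl⁻]/[HOCl] = 10^(pH − pKa) = 10^(8.26 − 7.48) = 10^0.78 = 6.026.
Fraction as HOCl = 1 / (1 + 6.026) = 0.1423.

14.2%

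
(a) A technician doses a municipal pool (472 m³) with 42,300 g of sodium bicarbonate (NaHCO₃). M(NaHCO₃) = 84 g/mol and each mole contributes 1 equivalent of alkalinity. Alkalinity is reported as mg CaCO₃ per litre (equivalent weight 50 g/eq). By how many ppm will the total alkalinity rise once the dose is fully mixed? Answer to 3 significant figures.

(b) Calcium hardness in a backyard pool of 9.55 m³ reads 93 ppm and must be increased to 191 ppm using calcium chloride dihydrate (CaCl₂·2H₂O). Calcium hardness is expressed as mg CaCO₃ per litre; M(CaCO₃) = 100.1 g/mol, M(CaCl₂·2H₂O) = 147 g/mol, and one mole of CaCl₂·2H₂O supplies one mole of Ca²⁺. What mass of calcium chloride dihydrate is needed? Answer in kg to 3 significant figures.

(a) 53.3 ppm; (b) 1.37 kg

(a) Volume: 472 m³ = 472,000 L.
(a) Moles of NaHCO₃: 42,300 g ÷ 84 g/mol = 503.6 mol → 503.6 eq of alkalinity.
(a) As CaCO₃: 503.6 eq × 50 g/eq = 25,180 g.
(a) Rise: 25,180 g / 472,000 L × 1000 = 53.34 mg/L.

(b) Volume: 9.55 m³ = 9,550 L.
(b) Hardness to add: (191 − 93) = 98 mg/L as CaCO₃ × 9,550 L = 935.9 g as CaCO₃.
(b) Moles of Ca²⁺ (1 mol Ca²⁺ ≡ 1 mol CaCO₃): 935.9 / 100.1 g/mol = 9.35 mol.
(b) Mass of CaCl₂·2H₂O: 9.35 × 147 = 1374 g.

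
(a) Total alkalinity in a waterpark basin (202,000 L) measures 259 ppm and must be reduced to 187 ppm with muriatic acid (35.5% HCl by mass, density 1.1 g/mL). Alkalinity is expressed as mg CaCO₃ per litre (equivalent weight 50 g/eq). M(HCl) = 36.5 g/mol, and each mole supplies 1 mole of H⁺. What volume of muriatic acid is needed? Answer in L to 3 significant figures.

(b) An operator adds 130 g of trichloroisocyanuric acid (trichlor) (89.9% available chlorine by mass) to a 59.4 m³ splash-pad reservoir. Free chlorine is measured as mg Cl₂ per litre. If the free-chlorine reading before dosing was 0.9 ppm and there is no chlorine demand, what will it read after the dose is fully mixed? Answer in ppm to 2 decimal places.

(a) 27.2 L; (b) 2.87 ppm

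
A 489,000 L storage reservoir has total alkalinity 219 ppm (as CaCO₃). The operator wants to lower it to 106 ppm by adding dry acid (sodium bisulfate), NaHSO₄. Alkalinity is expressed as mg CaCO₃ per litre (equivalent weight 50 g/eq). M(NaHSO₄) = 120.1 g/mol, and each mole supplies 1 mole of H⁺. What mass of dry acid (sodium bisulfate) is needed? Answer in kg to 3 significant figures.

133 kg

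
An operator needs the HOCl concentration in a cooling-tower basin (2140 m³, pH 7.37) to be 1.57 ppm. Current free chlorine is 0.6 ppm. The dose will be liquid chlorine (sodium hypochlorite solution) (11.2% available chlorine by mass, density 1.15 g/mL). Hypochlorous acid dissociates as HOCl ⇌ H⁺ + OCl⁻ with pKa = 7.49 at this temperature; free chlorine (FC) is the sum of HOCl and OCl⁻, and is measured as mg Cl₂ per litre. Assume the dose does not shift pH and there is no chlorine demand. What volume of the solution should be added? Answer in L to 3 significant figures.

35.9 L

Volume: 2140 m³ = 2,140,000 L.
[OCl⁻]/[HOCl] = 10^(pH − pKa) = 10^(7.37 − 7.49) = 0.7586; fraction as HOCl = 1/(1 + 0.7586) = 0.5686.
Free chlorine required for 1.57 ppm HOCl: 1.57 / 0.5686 = 2.761 ppm.
FC to add: 2.761 − 0.6 = 2.161 mg/L as Cl₂.
Cl₂ equivalent: 2.161 mg/L × 2,140,000 L = 4624 g.
Product at 11.2% available Cl: 4624 / 0.112 = 41,290 g.
Volume: 41,290 g ÷ 1.15 g/mL = 35,900 mL.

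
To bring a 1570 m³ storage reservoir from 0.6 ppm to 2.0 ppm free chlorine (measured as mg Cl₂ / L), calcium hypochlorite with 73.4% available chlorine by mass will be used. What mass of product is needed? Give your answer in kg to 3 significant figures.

Volume: 1570 m³ = 1,570,000 L.
Chlorine deficit: 2.0 − 0.6 = 1.4 ppm = 1.4 mg/L as Cl₂.
Cl₂ equivalent needed: 1.4 mg/L × 1,570,000 L = 2,198,000 mg = 2198 g.
Product at 73.4% available chlorine: 2198 / 0.734 = 2995 g.

2.99 kg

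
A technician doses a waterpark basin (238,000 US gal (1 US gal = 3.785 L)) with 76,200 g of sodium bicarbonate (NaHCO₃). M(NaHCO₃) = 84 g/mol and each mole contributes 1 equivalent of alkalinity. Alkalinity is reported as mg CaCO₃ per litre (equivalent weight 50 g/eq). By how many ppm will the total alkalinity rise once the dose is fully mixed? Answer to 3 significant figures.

50.4 ppm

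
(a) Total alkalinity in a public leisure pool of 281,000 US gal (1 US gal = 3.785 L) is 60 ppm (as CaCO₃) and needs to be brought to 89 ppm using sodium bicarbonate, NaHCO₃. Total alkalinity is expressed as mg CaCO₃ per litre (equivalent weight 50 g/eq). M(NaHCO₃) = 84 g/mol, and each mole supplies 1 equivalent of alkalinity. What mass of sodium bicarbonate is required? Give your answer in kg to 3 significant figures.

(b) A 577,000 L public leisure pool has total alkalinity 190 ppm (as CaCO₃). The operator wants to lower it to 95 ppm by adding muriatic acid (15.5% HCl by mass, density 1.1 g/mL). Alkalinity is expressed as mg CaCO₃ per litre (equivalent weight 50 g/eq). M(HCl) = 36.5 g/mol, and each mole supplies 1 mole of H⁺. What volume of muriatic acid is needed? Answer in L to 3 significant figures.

(a) 51.8 kg; (b) 235 L

(a) Volume: 281,000 US gal × 3.785 L/gal = 1,063,585 L.
(a) Alkalinity to add: (89 − 60) = 29 mg/L as CaCO₃ × 1,063,585 L = 30,840 g as CaCO₃.
(a) Equivalents: 30,840 g ÷ 50 g/eq = 616.9 eq.
(a) NaHCO₃ supplies 1 eq per mole → 616.9 mol.
(a) Mass: 616.9 mol × 84 g/mol = 51,820 g.

(b) Alkalinity to neutralize: (190 − 95) = 95 mg/L as CaCO₃ × 577,000 L = 54,820 g as CaCO₃.
(b) Equivalents of H⁺ required: 54,820 ÷ 50 g/eq = 1096 eq = 1096 mol HCl.
(b) Mass of HCl: 1096 × 36.5 = 40,010 g.
(b) Mass of 15.5% solution: 40,010 / 0.155 = 258,200 g.
(b) Volume: 258,200 g ÷ 1.1 g/mL = 234,700 mL.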